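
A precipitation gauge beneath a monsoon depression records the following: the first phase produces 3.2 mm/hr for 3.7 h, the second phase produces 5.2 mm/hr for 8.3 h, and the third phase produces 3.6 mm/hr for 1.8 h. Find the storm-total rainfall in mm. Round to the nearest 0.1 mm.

Total = Σ Rᵢ Δtᵢ = 3.2 × 3.7 + 5.2 × 8.3 + 3.6 × 1.8
      = 11.84 + 43.16 + 6.48 = 61.5 mm.

total ≈ 61.5 mm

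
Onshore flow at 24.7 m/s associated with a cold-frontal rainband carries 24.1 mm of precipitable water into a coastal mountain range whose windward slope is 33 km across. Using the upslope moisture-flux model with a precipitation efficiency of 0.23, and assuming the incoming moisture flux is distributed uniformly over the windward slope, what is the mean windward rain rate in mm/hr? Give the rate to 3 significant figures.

Incoming column moisture flux per unit ridge length: F = V × PW = 24.7 × 24.1 = 595.27 mm·m/s.
Spread over the 33 km slope with efficiency ε = 0.23: R = ε·F/W = 0.23 × 595.27 / 33000 m = 4.149e-03 mm/s.
R = 4.149e-03 × 3600 = 14.9 mm/hr.

R ≈ 14.9 mm/hr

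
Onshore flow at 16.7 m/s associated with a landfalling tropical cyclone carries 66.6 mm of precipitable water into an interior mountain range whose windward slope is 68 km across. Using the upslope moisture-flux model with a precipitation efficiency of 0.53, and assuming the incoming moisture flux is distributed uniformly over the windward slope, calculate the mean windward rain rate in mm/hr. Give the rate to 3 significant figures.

Incoming column moisture flux per unit ridge length: F = V × PW = 16.7 × 66.6 = 1112.22 mm·m/s.
Spread over the 68 km slope with efficiency ε = 0.53: R = ε·F/W = 0.53 × 1112.22 / 68000 m = 8.669e-03 mm/s.
R = 8.669e-03 × 3600 = 31.2 mm/hr.

R ≈ 31.2 mm/hr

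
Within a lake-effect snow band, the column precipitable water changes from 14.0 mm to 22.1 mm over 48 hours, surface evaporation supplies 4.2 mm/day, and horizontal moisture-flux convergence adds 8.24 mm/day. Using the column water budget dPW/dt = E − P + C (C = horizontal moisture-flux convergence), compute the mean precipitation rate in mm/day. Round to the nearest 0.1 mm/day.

dPW/dt = (22.1 − 14.0) mm / (48/24 day) = +4.050 mm/day.
P = E + C − dPW/dt = 4.2 + (8.24) − (+4.050) = 8.4 mm/day.

P ≈ 8.4 mm/day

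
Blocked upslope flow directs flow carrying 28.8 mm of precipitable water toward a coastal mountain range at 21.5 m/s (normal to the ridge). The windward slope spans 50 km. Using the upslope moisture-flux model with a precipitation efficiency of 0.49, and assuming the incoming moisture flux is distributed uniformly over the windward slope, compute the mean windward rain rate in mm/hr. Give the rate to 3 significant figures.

Incoming column moisture flux per unit ridge length: F = V × PW = 21.5 × 28.8 = 619.2 mm·m/s.
Spread over the 50 km slope with efficiency ε = 0.49: R = ε·F/W = 0.49 × 619.2 / 50000 m = 6.068e-03 mm/s.
R = 6.068e-03 × 3600 = 21.8 mm/hr.

R ≈ 21.8 mm/hr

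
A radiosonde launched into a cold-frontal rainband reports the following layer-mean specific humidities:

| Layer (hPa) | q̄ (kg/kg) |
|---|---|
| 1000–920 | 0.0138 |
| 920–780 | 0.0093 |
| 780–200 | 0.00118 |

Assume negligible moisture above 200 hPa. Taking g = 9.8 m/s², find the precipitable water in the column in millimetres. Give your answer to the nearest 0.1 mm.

PW ≈ 31.5 mm

Precipitable water is the column-integrated vapour mass per unit area: PW = (1/g) Σ q̄ Δp, with q in kg/kg and Δp in Pa (1 kg/m² of water = 1 mm).
Layer 1000–920 hPa: Δp = 80 hPa = 8000 Pa, q̄ = 0.0138 kg/kg → 0.0138 × 8000 / 9.8 = 11.27 mm
Layer 920–780 hPa: Δp = 140 hPa = 14000 Pa, q̄ = 0.0093 kg/kg → 0.0093 × 14000 / 9.8 = 13.29 mm
Layer 780–200 hPa: Δp = 580 hPa = 58000 Pa, q̄ = 0.00118 kg/kg → 0.00118 × 58000 / 9.8 = 6.98 mm
PW = 11.27 + 13.29 + 6.98 = 31.54 ≈ 31.5 mm.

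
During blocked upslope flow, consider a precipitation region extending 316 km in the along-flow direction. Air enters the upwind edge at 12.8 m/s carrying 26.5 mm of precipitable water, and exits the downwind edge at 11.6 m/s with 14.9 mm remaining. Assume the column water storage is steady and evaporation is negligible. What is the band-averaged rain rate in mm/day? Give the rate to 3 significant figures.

R ≈ 45.5 mm/day

Column moisture flux per unit crosswind length is F = V × PW.
Inflow: F_in = 12.8 × 26.5 = 339.2 mm·m/s
Outflow: F_out = 11.6 × 14.9 = 172.84 mm·m/s
Steady-state rate R = (F_in − F_out)/L = (339.2 − 172.84) / 316000 m = 5.265e-04 mm/s.
R = 5.265e-04 × 3600 × 24 = 45.5 mm/day.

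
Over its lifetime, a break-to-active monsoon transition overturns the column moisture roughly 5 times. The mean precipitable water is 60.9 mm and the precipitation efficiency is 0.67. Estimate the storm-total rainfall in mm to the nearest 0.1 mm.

rainfall ≈ 204.0 mm

Each cycle deposits ε × PW = 0.67 × 60.9 = 40.803 mm.
Over 5 cycles: 5 × 40.803 = 204.0 mm.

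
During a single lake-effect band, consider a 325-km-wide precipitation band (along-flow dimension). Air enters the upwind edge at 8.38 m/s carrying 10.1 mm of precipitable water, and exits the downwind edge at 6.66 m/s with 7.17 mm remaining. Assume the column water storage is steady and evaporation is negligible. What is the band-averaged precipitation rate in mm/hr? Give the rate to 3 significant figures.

R ≈ 0.409 mm/hr

Column moisture flux per unit crosswind length is F = V × PW.
Inflow: F_in = 8.38 × 10.1 = 84.638 mm·m/s
Outflow: F_out = 6.66 × 7.17 = 47.7522 mm·m/s
Steady-state rate R = (F_in − F_out)/L = (84.638 − 47.7522) / 325000 m = 1.135e-04 mm/s.
R = 1.135e-04 × 3600 = 0.409 mm/hr.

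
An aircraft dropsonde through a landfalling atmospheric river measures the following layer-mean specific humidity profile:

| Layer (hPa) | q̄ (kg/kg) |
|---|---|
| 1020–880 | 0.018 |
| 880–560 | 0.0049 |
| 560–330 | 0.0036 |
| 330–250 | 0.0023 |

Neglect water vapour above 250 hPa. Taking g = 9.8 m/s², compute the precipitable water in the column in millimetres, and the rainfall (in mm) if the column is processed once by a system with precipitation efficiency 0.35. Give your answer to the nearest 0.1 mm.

Precipitable water is the column-integrated vapour mass per unit area: PW = (1/g) Σ q̄ Δp, with q in kg/kg and Δp in Pa (1 kg/m² of water = 1 mm).
Layer 1020–880 hPa: Δp = 140 hPa = 14000 Pa, q̄ = 0.018 kg/kg → 0.018 × 14000 / 9.8 = 25.71 mm
Layer 880–560 hPa: Δp = 320 hPa = 32000 Pa, q̄ = 0.0049 kg/kg → 0.0049 × 32000 / 9.8 = 16.00 mm
Layer 560–330 hPa: Δp = 230 hPa = 23000 Pa, q̄ = 0.0036 kg/kg → 0.0036 × 23000 / 9.8 = 8.45 mm
Layer 330–250 hPa: Δp = 80 hPa = 8000 Pa, q̄ = 0.0023 kg/kg → 0.0023 × 8000 / 9.8 = 1.88 mm
PW = 25.71 + 16.00 + 8.45 + 1.88 = 52.04 ≈ 52.0 mm.
Rainfall = ε × PW = 0.35 × 52.0 = 18.2 mm.

PW ≈ 52.0 mm; rainfall ≈ 18.2 mm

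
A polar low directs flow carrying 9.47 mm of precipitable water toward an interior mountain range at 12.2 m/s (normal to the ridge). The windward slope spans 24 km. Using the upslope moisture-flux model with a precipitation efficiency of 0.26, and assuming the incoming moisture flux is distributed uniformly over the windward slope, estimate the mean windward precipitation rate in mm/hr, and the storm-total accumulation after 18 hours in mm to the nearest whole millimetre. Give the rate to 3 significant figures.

Incoming column moisture flux per unit ridge length: F = V × PW = 12.2 × 9.47 = 115.534 mm·m/s.
Spread over the 24 km slope with efficiency ε = 0.26: R = ε·F/W = 0.26 × 115.534 / 24000 m = 1.252e-03 mm/s.
R = 1.252e-03 × 3600 = 4.51 mm/hr.
Over 18 h: total = 4.51 × 18 = 81.18 ≈ 81 mm.

R ≈ 4.51 mm/hr; total ≈ 81 mm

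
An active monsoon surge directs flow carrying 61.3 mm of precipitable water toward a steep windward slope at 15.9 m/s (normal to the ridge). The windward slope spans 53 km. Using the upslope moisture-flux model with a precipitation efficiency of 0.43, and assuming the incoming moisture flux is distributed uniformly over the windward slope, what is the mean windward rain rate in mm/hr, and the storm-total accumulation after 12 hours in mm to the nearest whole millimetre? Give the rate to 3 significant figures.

Incoming column moisture flux per unit ridge length: F = V × PW = 15.9 × 61.3 = 974.67 mm·m/s.
Spread over the 53 km slope with efficiency ε = 0.43: R = ε·F/W = 0.43 × 974.67 / 53000 m = 7.908e-03 mm/s.
R = 7.908e-03 × 3600 = 28.5 mm/hr.
Over 12 h: total = 28.5 × 12 = 342 mm.

R ≈ 28.5 mm/hr; total ≈ 342 mm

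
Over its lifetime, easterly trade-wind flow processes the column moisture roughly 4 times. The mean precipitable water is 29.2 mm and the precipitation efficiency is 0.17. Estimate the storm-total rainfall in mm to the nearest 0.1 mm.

rainfall ≈ 19.9 mm

Each cycle deposits ε × PW = 0.17 × 29.2 = 4.964 mm.
Over 4 cycles: 4 × 4.964 = 19.9 mm.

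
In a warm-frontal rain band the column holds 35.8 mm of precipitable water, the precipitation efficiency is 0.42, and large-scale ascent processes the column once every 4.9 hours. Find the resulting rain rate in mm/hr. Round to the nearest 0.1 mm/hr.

Each overturning extracts ε × PW = 0.42 × 35.8 = 15.036 mm.
Rate = ε·PW / τ = 15.036 / 4.9 h = 3.1 mm/hr.

R ≈ 3.1 mm/hr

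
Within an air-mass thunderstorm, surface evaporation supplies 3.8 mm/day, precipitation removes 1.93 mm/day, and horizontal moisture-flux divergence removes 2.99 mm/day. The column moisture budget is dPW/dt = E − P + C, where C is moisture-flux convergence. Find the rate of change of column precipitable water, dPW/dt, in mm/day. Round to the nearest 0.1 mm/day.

dPW/dt ≈ -1.1 mm/day

dPW/dt = E − P + C = 3.8 − 1.93 + (-2.99) = -1.1 mm/day.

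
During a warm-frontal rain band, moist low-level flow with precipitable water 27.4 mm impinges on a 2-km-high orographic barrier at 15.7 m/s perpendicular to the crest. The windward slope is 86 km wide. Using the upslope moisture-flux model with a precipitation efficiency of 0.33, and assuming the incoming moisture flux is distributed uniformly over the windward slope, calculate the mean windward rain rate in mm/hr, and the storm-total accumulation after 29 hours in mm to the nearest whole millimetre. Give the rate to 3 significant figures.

Incoming column moisture flux per unit ridge length: F = V × PW = 15.7 × 27.4 = 430.18 mm·m/s.
Spread over the 86 km slope with efficiency ε = 0.33: R = ε·F/W = 0.33 × 430.18 / 86000 m = 1.651e-03 mm/s.
R = 1.651e-03 × 3600 = 5.94 mm/hr.
Over 29 h: total = 5.94 × 29 = 172.26 ≈ 172 mm.

R ≈ 5.94 mm/hr; total ≈ 172 mm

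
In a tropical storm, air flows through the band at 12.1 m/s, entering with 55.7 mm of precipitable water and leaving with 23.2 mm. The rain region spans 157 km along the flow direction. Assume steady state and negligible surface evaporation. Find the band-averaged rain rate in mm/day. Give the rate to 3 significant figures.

R ≈ 216 mm/day

Column moisture flux per unit crosswind length is F = V × PW.
Inflow: F_in = 12.1 × 55.7 = 673.97 mm·m/s
Outflow: F_out = 12.1 × 23.2 = 280.72 mm·m/s
Steady-state rate R = (F_in − F_out)/L = (673.97 − 280.72) / 157000 m = 2.505e-03 mm/s.
R = 2.505e-03 × 3600 × 24 = 216 mm/day.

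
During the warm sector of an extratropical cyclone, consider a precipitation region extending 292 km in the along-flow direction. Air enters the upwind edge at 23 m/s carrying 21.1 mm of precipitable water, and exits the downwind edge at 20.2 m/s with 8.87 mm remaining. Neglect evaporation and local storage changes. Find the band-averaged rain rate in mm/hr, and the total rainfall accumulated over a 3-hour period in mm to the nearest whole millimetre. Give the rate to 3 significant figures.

R ≈ 3.77 mm/hr; total ≈ 11 mm

Column moisture flux per unit crosswind length is F = V × PW.
Inflow: F_in = 23 × 21.1 = 485.3 mm·m/s
Outflow: F_out = 20.2 × 8.87 = 179.174 mm·m/s
Steady-state rate R = (F_in − F_out)/L = (485.3 − 179.174) / 292000 m = 1.048e-03 mm/s.
R = 1.048e-03 × 3600 = 3.77 mm/hr.
Over 3 h: total = 3.77 × 3 = 11.31 ≈ 11 mm.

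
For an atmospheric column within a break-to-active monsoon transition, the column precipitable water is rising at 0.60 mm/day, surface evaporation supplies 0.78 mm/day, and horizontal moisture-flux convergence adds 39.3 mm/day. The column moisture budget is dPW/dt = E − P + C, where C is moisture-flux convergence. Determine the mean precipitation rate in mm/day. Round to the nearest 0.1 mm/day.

P ≈ 39.5 mm/day

dPW/dt = +0.60 mm/day.
P = E + C − dPW/dt = 0.78 + (39.3) − (+0.60) = 39.5 mm/day.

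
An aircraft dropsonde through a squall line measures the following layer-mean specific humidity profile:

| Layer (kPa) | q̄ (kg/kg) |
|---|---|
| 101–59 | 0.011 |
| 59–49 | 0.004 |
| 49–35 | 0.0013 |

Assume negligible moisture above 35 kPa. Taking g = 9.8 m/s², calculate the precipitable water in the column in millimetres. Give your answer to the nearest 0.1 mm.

PW ≈ 53.1 mm

Precipitable water is the column-integrated vapour mass per unit area: PW = (1/g) Σ q̄ Δp, with q in kg/kg and Δp in Pa (1 kg/m² of water = 1 mm).
Layer 101–59 kPa: Δp = 420 hPa = 42000 Pa, q̄ = 0.011 kg/kg → 0.011 × 42000 / 9.8 = 47.14 mm
Layer 59–49 kPa: Δp = 100 hPa = 10000 Pa, q̄ = 0.004 kg/kg → 0.004 × 10000 / 9.8 = 4.08 mm
Layer 49–35 kPa: Δp = 140 hPa = 14000 Pa, q̄ = 0.0013 kg/kg → 0.0013 × 14000 / 9.8 = 1.86 mm
PW = 47.14 + 4.08 + 1.86 = 53.08 ≈ 53.1 mm.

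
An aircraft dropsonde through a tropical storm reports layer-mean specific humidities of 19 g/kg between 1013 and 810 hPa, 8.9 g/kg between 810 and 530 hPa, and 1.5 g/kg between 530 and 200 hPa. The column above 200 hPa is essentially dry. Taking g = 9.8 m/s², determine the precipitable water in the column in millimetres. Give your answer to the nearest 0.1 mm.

Precipitable water is the column-integrated vapour mass per unit area: PW = (1/g) Σ q̄ Δp, with q in kg/kg and Δp in Pa (1 kg/m² of water = 1 mm).
Layer 1013–810 hPa: Δp = 203 hPa = 20300 Pa, q̄ = 0.019 kg/kg → 0.019 × 20300 / 9.8 = 39.36 mm
Layer 810–530 hPa: Δp = 280 hPa = 28000 Pa, q̄ = 0.0089 kg/kg → 0.0089 × 28000 / 9.8 = 25.43 mm
Layer 530–200 hPa: Δp = 330 hPa = 33000 Pa, q̄ = 0.0015 kg/kg → 0.0015 × 33000 / 9.8 = 5.05 mm
PW = 39.36 + 25.43 + 5.05 = 69.84 ≈ 69.8 mm.

PW ≈ 69.8 mm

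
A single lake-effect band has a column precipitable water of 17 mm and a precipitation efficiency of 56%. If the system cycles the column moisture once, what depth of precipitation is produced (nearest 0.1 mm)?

precipitation ≈ 9.5 mm

Precipitation = ε × PW = 0.56 × 17 = 9.5 mm.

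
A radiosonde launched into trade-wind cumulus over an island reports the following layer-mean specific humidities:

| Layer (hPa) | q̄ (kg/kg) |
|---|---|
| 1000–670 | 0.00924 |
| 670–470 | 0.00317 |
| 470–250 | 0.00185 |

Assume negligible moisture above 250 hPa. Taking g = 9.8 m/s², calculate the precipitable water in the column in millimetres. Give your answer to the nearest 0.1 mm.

PW ≈ 41.7 mm

Precipitable water is the column-integrated vapour mass per unit area: PW = (1/g) Σ q̄ Δp, with q in kg/kg and Δp in Pa (1 kg/m² of water = 1 mm).
Layer 1000–670 hPa: Δp = 330 hPa = 33000 Pa, q̄ = 0.00924 kg/kg → 0.00924 × 33000 / 9.8 = 31.11 mm
Layer 670–470 hPa: Δp = 200 hPa = 20000 Pa, q̄ = 0.00317 kg/kg → 0.00317 × 20000 / 9.8 = 6.47 mm
Layer 470–250 hPa: Δp = 220 hPa = 22000 Pa, q̄ = 0.00185 kg/kg → 0.00185 × 22000 / 9.8 = 4.15 mm
PW = 31.11 + 6.47 + 4.15 = 41.73 ≈ 41.7 mm.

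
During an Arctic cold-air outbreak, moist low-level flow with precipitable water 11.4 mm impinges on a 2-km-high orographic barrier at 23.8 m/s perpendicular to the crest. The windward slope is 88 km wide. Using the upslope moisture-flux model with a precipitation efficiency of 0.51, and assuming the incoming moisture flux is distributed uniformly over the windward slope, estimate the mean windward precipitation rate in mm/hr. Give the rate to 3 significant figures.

R ≈ 5.66 mm/hr

Incoming column moisture flux per unit ridge length: F = V × PW = 23.8 × 11.4 = 271.32 mm·m/s.
Spread over the 88 km slope with efficiency ε = 0.51: R = ε·F/W = 0.51 × 271.32 / 88000 m = 1.572e-03 mm/s.
R = 1.572e-03 × 3600 = 5.66 mm/hr.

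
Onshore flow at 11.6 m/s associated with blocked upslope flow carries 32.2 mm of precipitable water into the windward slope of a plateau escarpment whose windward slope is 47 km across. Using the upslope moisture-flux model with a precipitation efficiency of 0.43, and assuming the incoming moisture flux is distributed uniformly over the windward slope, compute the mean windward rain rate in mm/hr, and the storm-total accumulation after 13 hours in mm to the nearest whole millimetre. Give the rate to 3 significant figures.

Incoming column moisture flux per unit ridge length: F = V × PW = 11.6 × 32.2 = 373.52 mm·m/s.
Spread over the 47 km slope with efficiency ε = 0.43: R = ε·F/W = 0.43 × 373.52 / 47000 m = 3.417e-03 mm/s.
R = 3.417e-03 × 3600 = 12.3 mm/hr.
Over 13 h: total = 12.3 × 13 = 159.9 ≈ 160 mm.

R ≈ 12.3 mm/hr; total ≈ 160 mm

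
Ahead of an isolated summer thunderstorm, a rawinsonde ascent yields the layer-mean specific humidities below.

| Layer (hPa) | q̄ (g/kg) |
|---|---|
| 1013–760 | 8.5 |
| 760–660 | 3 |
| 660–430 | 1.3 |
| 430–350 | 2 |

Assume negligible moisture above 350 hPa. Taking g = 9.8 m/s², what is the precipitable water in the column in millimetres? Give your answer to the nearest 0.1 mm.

PW ≈ 29.7 mm

Precipitable water is the column-integrated vapour mass per unit area: PW = (1/g) Σ q̄ Δp, with q in kg/kg and Δp in Pa (1 kg/m² of water = 1 mm).
Layer 1013–760 hPa: Δp = 253 hPa = 25300 Pa, q̄ = 0.0085 kg/kg → 0.0085 × 25300 / 9.8 = 21.94 mm
Layer 760–660 hPa: Δp = 100 hPa = 10000 Pa, q̄ = 0.003 kg/kg → 0.003 × 10000 / 9.8 = 3.06 mm
Layer 660–430 hPa: Δp = 230 hPa = 23000 Pa, q̄ = 0.0013 kg/kg → 0.0013 × 23000 / 9.8 = 3.05 mm
Layer 430–350 hPa: Δp = 80 hPa = 8000 Pa, q̄ = 0.002 kg/kg → 0.002 × 8000 / 9.8 = 1.63 mm
PW = 21.94 + 3.06 + 3.05 + 1.63 = 29.68 ≈ 29.7 mm.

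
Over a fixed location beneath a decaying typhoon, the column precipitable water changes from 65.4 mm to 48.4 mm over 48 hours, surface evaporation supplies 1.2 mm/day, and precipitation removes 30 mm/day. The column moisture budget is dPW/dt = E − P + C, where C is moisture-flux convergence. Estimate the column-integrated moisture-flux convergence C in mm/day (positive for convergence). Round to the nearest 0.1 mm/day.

dPW/dt = (48.4 − 65.4) mm / (48/24 day) = -8.500 mm/day.
C = dPW/dt − E + P = (-8.500) − 1.2 + 30 = 20.3 mm/day.

C ≈ 20.3 mm/day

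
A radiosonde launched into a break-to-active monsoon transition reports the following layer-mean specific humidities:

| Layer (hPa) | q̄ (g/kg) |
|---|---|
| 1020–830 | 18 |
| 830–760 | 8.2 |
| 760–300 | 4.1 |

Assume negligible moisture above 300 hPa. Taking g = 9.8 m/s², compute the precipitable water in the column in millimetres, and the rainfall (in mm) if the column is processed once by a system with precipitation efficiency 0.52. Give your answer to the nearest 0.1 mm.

Precipitable water is the column-integrated vapour mass per unit area: PW = (1/g) Σ q̄ Δp, with q in kg/kg and Δp in Pa (1 kg/m² of water = 1 mm).
Layer 1020–830 hPa: Δp = 190 hPa = 19000 Pa, q̄ = 0.018 kg/kg → 0.018 × 19000 / 9.8 = 34.90 mm
Layer 830–760 hPa: Δp = 70 hPa = 7000 Pa, q̄ = 0.0082 kg/kg → 0.0082 × 7000 / 9.8 = 5.86 mm
Layer 760–300 hPa: Δp = 460 hPa = 46000 Pa, q̄ = 0.0041 kg/kg → 0.0041 × 46000 / 9.8 = 19.24 mm
PW = 34.90 + 5.86 + 19.24 = 60.00 ≈ 60.0 mm.
Rainfall = ε × PW = 0.52 × 60.0 = 31.2 mm.

PW ≈ 60.0 mm; rainfall ≈ 31.2 mm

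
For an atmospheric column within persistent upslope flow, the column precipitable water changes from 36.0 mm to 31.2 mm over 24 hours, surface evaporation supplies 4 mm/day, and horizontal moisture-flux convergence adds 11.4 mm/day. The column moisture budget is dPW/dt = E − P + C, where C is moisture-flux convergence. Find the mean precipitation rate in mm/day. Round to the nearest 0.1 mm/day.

P ≈ 20.2 mm/day

dPW/dt = (31.2 − 36.0) mm / (24/24 day) = -4.800 mm/day.
P = E + C − dPW/dt = 4 + (11.4) − (-4.800) = 20.2 mm/day.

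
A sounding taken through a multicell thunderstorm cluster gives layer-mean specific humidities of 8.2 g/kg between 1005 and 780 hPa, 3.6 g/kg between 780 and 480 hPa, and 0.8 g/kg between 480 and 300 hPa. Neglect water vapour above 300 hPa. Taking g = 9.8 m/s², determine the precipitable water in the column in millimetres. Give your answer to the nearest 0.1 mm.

PW ≈ 31.3 mm

Precipitable water is the column-integrated vapour mass per unit area: PW = (1/g) Σ q̄ Δp, with q in kg/kg and Δp in Pa (1 kg/m² of water = 1 mm).
Layer 1005–780 hPa: Δp = 225 hPa = 22500 Pa, q̄ = 0.0082 kg/kg → 0.0082 × 22500 / 9.8 = 18.83 mm
Layer 780–480 hPa: Δp = 300 hPa = 30000 Pa, q̄ = 0.0036 kg/kg → 0.0036 × 30000 / 9.8 = 11.02 mm
Layer 480–300 hPa: Δp = 180 hPa = 18000 Pa, q̄ = 0.0008 kg/kg → 0.0008 × 18000 / 9.8 = 1.47 mm
PW = 18.83 + 11.02 + 1.47 = 31.32 ≈ 31.3 mm.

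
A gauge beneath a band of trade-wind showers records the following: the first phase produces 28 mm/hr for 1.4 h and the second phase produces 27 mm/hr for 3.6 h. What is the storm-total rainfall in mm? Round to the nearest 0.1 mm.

total ≈ 136.4 mm

Total = Σ Rᵢ Δtᵢ = 28 × 1.4 + 27 × 3.6
      = 39.2 + 97.2 = 136.4 mm.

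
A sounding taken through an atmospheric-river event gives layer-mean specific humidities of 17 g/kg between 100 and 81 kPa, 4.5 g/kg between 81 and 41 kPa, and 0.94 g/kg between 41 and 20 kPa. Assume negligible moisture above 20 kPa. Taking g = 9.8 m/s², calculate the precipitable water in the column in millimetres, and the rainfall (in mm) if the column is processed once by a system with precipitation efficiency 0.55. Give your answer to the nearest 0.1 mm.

PW ≈ 53.3 mm; rainfall ≈ 29.3 mm

Precipitable water is the column-integrated vapour mass per unit area: PW = (1/g) Σ q̄ Δp, with q in kg/kg and Δp in Pa (1 kg/m² of water = 1 mm).
Layer 100–81 kPa: Δp = 190 hPa = 19000 Pa, q̄ = 0.017 kg/kg → 0.017 × 19000 / 9.8 = 32.96 mm
Layer 81–41 kPa: Δp = 400 hPa = 40000 Pa, q̄ = 0.0045 kg/kg → 0.0045 × 40000 / 9.8 = 18.37 mm
Layer 41–20 kPa: Δp = 210 hPa = 21000 Pa, q̄ = 0.00094 kg/kg → 0.00094 × 21000 / 9.8 = 2.01 mm
PW = 32.96 + 18.37 + 2.01 = 53.34 ≈ 53.3 mm.
Rainfall = ε × PW = 0.55 × 53.3 = 29.3 mm.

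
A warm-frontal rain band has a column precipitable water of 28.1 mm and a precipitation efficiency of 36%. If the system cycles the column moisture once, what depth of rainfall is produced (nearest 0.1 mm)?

Rainfall = ε × PW = 0.36 × 28.1 = 10.1 mm.

rainfall ≈ 10.1 mm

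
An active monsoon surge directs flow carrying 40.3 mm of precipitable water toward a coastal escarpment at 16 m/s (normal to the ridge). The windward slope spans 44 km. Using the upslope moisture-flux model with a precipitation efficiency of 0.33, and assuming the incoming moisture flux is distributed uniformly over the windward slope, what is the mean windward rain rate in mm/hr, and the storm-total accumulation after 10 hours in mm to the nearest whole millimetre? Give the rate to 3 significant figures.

Incoming column moisture flux per unit ridge length: F = V × PW = 16 × 40.3 = 644.8 mm·m/s.
Spread over the 44 km slope with efficiency ε = 0.33: R = ε·F/W = 0.33 × 644.8 / 44000 m = 4.836e-03 mm/s.
R = 4.836e-03 × 3600 = 17.4 mm/hr.
Over 10 h: total = 17.4 × 10 = 174 mm.

R ≈ 17.4 mm/hr; total ≈ 174 mm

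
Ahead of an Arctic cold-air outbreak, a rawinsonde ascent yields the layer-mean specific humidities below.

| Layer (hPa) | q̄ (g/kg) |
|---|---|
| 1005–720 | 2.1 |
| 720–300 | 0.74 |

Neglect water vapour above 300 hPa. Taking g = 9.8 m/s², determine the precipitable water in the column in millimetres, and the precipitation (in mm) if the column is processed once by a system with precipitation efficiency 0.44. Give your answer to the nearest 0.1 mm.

PW ≈ 9.3 mm; precipitation ≈ 4.1 mm

Precipitable water is the column-integrated vapour mass per unit area: PW = (1/g) Σ q̄ Δp, with q in kg/kg and Δp in Pa (1 kg/m² of water = 1 mm).
Layer 1005–720 hPa: Δp = 285 hPa = 28500 Pa, q̄ = 0.0021 kg/kg → 0.0021 × 28500 / 9.8 = 6.11 mm
Layer 720–300 hPa: Δp = 420 hPa = 42000 Pa, q̄ = 0.00074 kg/kg → 0.00074 × 42000 / 9.8 = 3.17 mm
PW = 6.11 + 3.17 = 9.28 ≈ 9.3 mm.
Precipitation = ε × PW = 0.44 × 9.3 = 4.1 mm.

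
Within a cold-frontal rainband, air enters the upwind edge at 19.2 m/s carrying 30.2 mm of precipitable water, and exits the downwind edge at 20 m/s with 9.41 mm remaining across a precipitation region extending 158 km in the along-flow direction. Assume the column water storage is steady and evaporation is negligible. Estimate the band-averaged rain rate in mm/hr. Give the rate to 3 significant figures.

R ≈ 8.92 mm/hr

Column moisture flux per unit crosswind length is F = V × PW.
Inflow: F_in = 19.2 × 30.2 = 579.84 mm·m/s
Outflow: F_out = 20 × 9.41 = 188.2 mm·m/s
Steady-state rate R = (F_in − F_out)/L = (579.84 − 188.2) / 158000 m = 2.479e-03 mm/s.
R = 2.479e-03 × 3600 = 8.92 mm/hr.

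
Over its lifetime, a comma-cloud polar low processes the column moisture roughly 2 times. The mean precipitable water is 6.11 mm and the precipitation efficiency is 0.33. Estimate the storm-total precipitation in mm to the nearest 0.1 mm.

precipitation ≈ 4.0 mm

Each cycle deposits ε × PW = 0.33 × 6.11 = 2.0163 mm.
Over 2 cycles: 2 × 2.0163 = 4.0 mm.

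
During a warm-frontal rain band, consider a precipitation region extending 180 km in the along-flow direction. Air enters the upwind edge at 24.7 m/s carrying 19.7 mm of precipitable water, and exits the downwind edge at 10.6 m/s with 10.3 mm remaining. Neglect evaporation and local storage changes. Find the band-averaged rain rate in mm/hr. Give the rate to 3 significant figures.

R ≈ 7.55 mm/hr

Column moisture flux per unit crosswind length is F = V × PW.
Inflow: F_in = 24.7 × 19.7 = 486.59 mm·m/s
Outflow: F_out = 10.6 × 10.3 = 109.18 mm·m/s
Steady-state rate R = (F_in − F_out)/L = (486.59 − 109.18) / 180000 m = 2.097e-03 mm/s.
R = 2.097e-03 × 3600 = 7.55 mm/hr.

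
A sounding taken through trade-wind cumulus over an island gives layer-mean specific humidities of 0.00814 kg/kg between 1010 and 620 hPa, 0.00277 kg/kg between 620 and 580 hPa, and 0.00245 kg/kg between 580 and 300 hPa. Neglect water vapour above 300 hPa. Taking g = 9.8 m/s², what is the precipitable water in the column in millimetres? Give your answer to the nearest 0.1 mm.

Precipitable water is the column-integrated vapour mass per unit area: PW = (1/g) Σ q̄ Δp, with q in kg/kg and Δp in Pa (1 kg/m² of water = 1 mm).
Layer 1010–620 hPa: Δp = 390 hPa = 39000 Pa, q̄ = 0.00814 kg/kg → 0.00814 × 39000 / 9.8 = 32.39 mm
Layer 620–580 hPa: Δp = 40 hPa = 4000 Pa, q̄ = 0.00277 kg/kg → 0.00277 × 4000 / 9.8 = 1.13 mm
Layer 580–300 hPa: Δp = 280 hPa = 28000 Pa, q̄ = 0.00245 kg/kg → 0.00245 × 28000 / 9.8 = 7.00 mm
PW = 32.39 + 1.13 + 7.00 = 40.52 ≈ 40.5 mm.

PW ≈ 40.5 mm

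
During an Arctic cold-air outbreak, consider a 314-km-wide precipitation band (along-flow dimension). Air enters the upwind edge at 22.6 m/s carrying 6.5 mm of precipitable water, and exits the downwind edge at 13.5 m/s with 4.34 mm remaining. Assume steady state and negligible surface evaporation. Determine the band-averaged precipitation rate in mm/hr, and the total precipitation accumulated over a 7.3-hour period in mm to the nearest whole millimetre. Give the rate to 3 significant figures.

Column moisture flux per unit crosswind length is F = V × PW.
Inflow: F_in = 22.6 × 6.5 = 146.9 mm·m/s
Outflow: F_out = 13.5 × 4.34 = 58.59 mm·m/s
Steady-state rate R = (F_in − F_out)/L = (146.9 − 58.59) / 314000 m = 2.812e-04 mm/s.
R = 2.812e-04 × 3600 = 1.01 mm/hr.
Over 7.3 h: total = 1.01 × 7.3 = 7.373 ≈ 7 mm.

R ≈ 1.01 mm/hr; total ≈ 7 mm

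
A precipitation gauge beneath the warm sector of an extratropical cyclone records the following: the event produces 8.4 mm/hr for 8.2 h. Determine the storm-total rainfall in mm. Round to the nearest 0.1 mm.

total ≈ 68.9 mm

Total = Σ Rᵢ Δtᵢ = 8.4 × 8.2
      = 68.88 = 68.9 mm.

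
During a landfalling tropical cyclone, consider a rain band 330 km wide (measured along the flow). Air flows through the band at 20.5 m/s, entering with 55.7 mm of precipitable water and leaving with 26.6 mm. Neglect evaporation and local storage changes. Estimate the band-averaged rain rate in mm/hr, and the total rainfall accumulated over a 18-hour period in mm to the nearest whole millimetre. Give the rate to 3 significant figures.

R ≈ 6.51 mm/hr; total ≈ 117 mm

Column moisture flux per unit crosswind length is F = V × PW.
Inflow: F_in = 20.5 × 55.7 = 1141.85 mm·m/s
Outflow: F_out = 20.5 × 26.6 = 545.3 mm·m/s
Steady-state rate R = (F_in − F_out)/L = (1141.85 − 545.3) / 330000 m = 1.808e-03 mm/s.
R = 1.808e-03 × 3600 = 6.51 mm/hr.
Over 18 h: total = 6.51 × 18 = 117.18 ≈ 117 mm.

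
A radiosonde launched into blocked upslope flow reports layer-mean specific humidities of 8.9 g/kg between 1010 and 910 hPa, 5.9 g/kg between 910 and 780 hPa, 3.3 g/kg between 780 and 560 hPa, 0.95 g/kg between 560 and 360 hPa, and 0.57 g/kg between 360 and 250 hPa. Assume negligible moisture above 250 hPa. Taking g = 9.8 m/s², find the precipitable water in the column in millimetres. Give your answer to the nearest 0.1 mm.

PW ≈ 26.9 mm

Precipitable water is the column-integrated vapour mass per unit area: PW = (1/g) Σ q̄ Δp, with q in kg/kg and Δp in Pa (1 kg/m² of water = 1 mm).
Layer 1010–910 hPa: Δp = 100 hPa = 10000 Pa, q̄ = 0.0089 kg/kg → 0.0089 × 10000 / 9.8 = 9.08 mm
Layer 910–780 hPa: Δp = 130 hPa = 13000 Pa, q̄ = 0.0059 kg/kg → 0.0059 × 13000 / 9.8 = 7.83 mm
Layer 780–560 hPa: Δp = 220 hPa = 22000 Pa, q̄ = 0.0033 kg/kg → 0.0033 × 22000 / 9.8 = 7.41 mm
Layer 560–360 hPa: Δp = 200 hPa = 20000 Pa, q̄ = 0.00095 kg/kg → 0.00095 × 20000 / 9.8 = 1.94 mm
Layer 360–250 hPa: Δp = 110 hPa = 11000 Pa, q̄ = 0.00057 kg/kg → 0.00057 × 11000 / 9.8 = 0.64 mm
PW = 9.08 + 7.83 + 7.41 + 1.94 + 0.64 = 26.90 ≈ 26.9 mm.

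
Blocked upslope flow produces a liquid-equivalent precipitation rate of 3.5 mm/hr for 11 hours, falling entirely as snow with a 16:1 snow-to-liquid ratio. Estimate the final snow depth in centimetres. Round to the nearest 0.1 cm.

snow depth ≈ 61.6 cm

Liquid-equivalent depth = 3.5 × 11 = 38.5 mm.
Snow depth = 38.5 mm × 16 = 616 mm = 61.6 cm.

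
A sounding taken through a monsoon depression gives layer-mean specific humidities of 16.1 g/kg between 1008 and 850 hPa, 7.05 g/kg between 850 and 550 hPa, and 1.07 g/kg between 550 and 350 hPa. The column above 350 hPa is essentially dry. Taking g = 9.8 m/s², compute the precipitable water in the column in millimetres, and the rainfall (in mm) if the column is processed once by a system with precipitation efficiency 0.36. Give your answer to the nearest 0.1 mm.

Precipitable water is the column-integrated vapour mass per unit area: PW = (1/g) Σ q̄ Δp, with q in kg/kg and Δp in Pa (1 kg/m² of water = 1 mm).
Layer 1008–850 hPa: Δp = 158 hPa = 15800 Pa, q̄ = 0.0161 kg/kg → 0.0161 × 15800 / 9.8 = 25.96 mm
Layer 850–550 hPa: Δp = 300 hPa = 30000 Pa, q̄ = 0.00705 kg/kg → 0.00705 × 30000 / 9.8 = 21.58 mm
Layer 550–350 hPa: Δp = 200 hPa = 20000 Pa, q̄ = 0.00107 kg/kg → 0.00107 × 20000 / 9.8 = 2.18 mm
PW = 25.96 + 21.58 + 2.18 = 49.72 ≈ 49.7 mm.
Rainfall = ε × PW = 0.36 × 49.7 = 17.9 mm.

PW ≈ 49.7 mm; rainfall ≈ 17.9 mm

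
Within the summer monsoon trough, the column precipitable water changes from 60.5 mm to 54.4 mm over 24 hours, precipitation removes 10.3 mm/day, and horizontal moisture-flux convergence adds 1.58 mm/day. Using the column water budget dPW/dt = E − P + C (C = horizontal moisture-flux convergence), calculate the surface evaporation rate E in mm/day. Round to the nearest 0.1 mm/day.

E ≈ 2.6 mm/day

dPW/dt = (54.4 − 60.5) mm / (24/24 day) = -6.100 mm/day.
E = dPW/dt + P − C = (-6.100) + 10.3 − (1.58) = 2.6 mm/day.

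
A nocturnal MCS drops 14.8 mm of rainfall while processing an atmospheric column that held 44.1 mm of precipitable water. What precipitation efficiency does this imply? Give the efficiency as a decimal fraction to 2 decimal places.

ε ≈ 0.34

ε = rainfall / PW = 14.8 / 44.1 = 0.34.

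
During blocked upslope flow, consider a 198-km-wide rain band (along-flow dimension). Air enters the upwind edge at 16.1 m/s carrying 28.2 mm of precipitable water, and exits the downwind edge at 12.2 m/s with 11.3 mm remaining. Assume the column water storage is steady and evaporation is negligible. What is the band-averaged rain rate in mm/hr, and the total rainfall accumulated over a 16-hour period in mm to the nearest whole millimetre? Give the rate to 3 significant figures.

Column moisture flux per unit crosswind length is F = V × PW.
Inflow: F_in = 16.1 × 28.2 = 454.02 mm·m/s
Outflow: F_out = 12.2 × 11.3 = 137.86 mm·m/s
Steady-state rate R = (F_in − F_out)/L = (454.02 − 137.86) / 198000 m = 1.597e-03 mm/s.
R = 1.597e-03 × 3600 = 5.75 mm/hr.
Over 16 h: total = 5.75 × 16 = 92 mm.

R ≈ 5.75 mm/hr; total ≈ 92 mm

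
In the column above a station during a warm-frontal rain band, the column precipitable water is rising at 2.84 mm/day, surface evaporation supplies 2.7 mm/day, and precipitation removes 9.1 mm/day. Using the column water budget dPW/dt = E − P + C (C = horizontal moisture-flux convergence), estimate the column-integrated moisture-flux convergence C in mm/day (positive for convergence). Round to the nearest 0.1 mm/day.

C ≈ 9.2 mm/day

dPW/dt = +2.84 mm/day.
C = dPW/dt − E + P = (+2.84) − 2.7 + 9.1 = 9.2 mm/day.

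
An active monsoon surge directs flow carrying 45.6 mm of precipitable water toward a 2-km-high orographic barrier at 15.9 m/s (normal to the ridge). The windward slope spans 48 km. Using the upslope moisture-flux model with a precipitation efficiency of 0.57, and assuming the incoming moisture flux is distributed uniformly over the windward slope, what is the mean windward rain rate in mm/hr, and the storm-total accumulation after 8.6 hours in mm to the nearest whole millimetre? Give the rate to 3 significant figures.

R ≈ 31.0 mm/hr; total ≈ 267 mm

Incoming column moisture flux per unit ridge length: F = V × PW = 15.9 × 45.6 = 725.04 mm·m/s.
Spread over the 48 km slope with efficiency ε = 0.57: R = ε·F/W = 0.57 × 725.04 / 48000 m = 8.610e-03 mm/s.
R = 8.610e-03 × 3600 = 31.0 mm/hr.
Over 8.6 h: total = 31.0 × 8.6 = 266.6 ≈ 267 mm.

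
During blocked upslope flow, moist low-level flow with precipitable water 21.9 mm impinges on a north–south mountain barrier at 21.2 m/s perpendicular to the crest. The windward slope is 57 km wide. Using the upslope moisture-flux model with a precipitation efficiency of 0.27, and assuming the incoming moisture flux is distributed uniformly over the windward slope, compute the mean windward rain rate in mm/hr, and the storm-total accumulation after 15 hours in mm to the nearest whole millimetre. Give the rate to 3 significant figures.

Incoming column moisture flux per unit ridge length: F = V × PW = 21.2 × 21.9 = 464.28 mm·m/s.
Spread over the 57 km slope with efficiency ε = 0.27: R = ε·F/W = 0.27 × 464.28 / 57000 m = 2.199e-03 mm/s.
R = 2.199e-03 × 3600 = 7.92 mm/hr.
Over 15 h: total = 7.92 × 15 = 118.8 ≈ 119 mm.

R ≈ 7.92 mm/hr; total ≈ 119 mm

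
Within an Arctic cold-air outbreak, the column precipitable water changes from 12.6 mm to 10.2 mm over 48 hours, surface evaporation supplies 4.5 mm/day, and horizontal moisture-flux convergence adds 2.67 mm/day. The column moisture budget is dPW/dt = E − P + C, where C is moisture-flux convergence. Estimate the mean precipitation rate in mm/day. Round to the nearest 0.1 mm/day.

dPW/dt = (10.2 − 12.6) mm / (48/24 day) = -1.200 mm/day.
P = E + C − dPW/dt = 4.5 + (2.67) − (-1.200) = 8.4 mm/day.

P ≈ 8.4 mm/day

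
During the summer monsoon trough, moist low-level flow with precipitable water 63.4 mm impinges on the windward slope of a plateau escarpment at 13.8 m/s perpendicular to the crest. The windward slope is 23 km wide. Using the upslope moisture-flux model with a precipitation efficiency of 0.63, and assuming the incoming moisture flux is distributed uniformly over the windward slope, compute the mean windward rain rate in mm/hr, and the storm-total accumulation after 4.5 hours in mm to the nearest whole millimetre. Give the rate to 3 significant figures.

R ≈ 86.3 mm/hr; total ≈ 388 mm

Incoming column moisture flux per unit ridge length: F = V × PW = 13.8 × 63.4 = 874.92 mm·m/s.
Spread over the 23 km slope with efficiency ε = 0.63: R = ε·F/W = 0.63 × 874.92 / 23000 m = 2.397e-02 mm/s.
R = 2.397e-02 × 3600 = 86.3 mm/hr.
Over 4.5 h: total = 86.3 × 4.5 = 388.35 ≈ 388 mm.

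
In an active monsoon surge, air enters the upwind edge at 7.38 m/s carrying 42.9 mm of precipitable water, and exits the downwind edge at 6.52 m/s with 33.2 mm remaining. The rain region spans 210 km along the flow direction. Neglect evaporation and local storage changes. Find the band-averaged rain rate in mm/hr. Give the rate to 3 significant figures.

Column moisture flux per unit crosswind length is F = V × PW.
Inflow: F_in = 7.38 × 42.9 = 316.602 mm·m/s
Outflow: F_out = 6.52 × 33.2 = 216.464 mm·m/s
Steady-state rate R = (F_in − F_out)/L = (316.602 − 216.464) / 210000 m = 4.768e-04 mm/s.
R = 4.768e-04 × 3600 = 1.72 mm/hr.

R ≈ 1.72 mm/hr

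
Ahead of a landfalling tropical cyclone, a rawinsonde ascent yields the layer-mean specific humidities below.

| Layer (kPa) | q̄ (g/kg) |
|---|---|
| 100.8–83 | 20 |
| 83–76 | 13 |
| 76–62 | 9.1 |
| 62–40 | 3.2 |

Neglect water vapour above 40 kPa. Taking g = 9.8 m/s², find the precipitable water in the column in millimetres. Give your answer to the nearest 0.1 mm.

PW ≈ 65.8 mm

Precipitable water is the column-integrated vapour mass per unit area: PW = (1/g) Σ q̄ Δp, with q in kg/kg and Δp in Pa (1 kg/m² of water = 1 mm).
Layer 100.8–83 kPa: Δp = 178 hPa = 17800 Pa, q̄ = 0.02 kg/kg → 0.02 × 17800 / 9.8 = 36.33 mm
Layer 83–76 kPa: Δp = 70 hPa = 7000 Pa, q̄ = 0.013 kg/kg → 0.013 × 7000 / 9.8 = 9.29 mm
Layer 76–62 kPa: Δp = 140 hPa = 14000 Pa, q̄ = 0.0091 kg/kg → 0.0091 × 14000 / 9.8 = 13.00 mm
Layer 62–40 kPa: Δp = 220 hPa = 22000 Pa, q̄ = 0.0032 kg/kg → 0.0032 × 22000 / 9.8 = 7.18 mm
PW = 36.33 + 9.29 + 13.00 + 7.18 = 65.80 ≈ 65.8 mm.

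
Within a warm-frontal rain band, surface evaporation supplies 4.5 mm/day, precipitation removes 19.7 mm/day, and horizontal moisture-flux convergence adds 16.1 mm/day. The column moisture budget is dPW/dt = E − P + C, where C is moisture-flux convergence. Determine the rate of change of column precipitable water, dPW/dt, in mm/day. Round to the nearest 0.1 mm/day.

dPW/dt ≈ 0.9 mm/day

dPW/dt = E − P + C = 4.5 − 19.7 + (16.1) = 0.9 mm/day.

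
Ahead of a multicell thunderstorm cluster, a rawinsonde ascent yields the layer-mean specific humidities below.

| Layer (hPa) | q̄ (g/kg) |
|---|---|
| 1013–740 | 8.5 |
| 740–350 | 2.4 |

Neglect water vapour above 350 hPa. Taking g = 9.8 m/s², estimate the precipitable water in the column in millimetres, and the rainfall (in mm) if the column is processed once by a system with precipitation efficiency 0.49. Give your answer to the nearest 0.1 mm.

Precipitable water is the column-integrated vapour mass per unit area: PW = (1/g) Σ q̄ Δp, with q in kg/kg and Δp in Pa (1 kg/m² of water = 1 mm).
Layer 1013–740 hPa: Δp = 273 hPa = 27300 Pa, q̄ = 0.0085 kg/kg → 0.0085 × 27300 / 9.8 = 23.68 mm
Layer 740–350 hPa: Δp = 390 hPa = 39000 Pa, q̄ = 0.0024 kg/kg → 0.0024 × 39000 / 9.8 = 9.55 mm
PW = 23.68 + 9.55 = 33.23 ≈ 33.2 mm.
Rainfall = ε × PW = 0.49 × 33.2 = 16.3 mm.

PW ≈ 33.2 mm; rainfall ≈ 16.3 mm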